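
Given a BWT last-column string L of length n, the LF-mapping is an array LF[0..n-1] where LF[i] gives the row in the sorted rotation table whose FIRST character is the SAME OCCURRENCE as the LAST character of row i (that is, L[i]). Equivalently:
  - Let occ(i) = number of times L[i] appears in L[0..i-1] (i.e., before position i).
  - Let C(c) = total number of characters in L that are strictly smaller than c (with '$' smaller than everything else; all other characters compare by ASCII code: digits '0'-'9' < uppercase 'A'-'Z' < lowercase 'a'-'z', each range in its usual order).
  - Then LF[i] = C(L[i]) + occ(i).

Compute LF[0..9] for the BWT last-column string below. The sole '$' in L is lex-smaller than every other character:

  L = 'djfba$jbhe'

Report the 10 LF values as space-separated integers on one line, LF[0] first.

Char counts: '$':1, 'a':1, 'b':2, 'd':1, 'e':1, 'f':1, 'h':1, 'j':2
C (first-col start): C('$')=0, C('a')=1, C('b')=2, C('d')=4, C('e')=5, C('f')=6, C('h')=7, C('j')=8
L[0]='d': occ=0, LF[0]=C('d')+0=4+0=4
L[1]='j': occ=0, LF[1]=C('j')+0=8+0=8
L[2]='f': occ=0, LF[2]=C('f')+0=6+0=6
L[3]='b': occ=0, LF[3]=C('b')+0=2+0=2
L[4]='a': occ=0, LF[4]=C('a')+0=1+0=1
L[5]='$': occ=0, LF[5]=C('$')+0=0+0=0
L[6]='j': occ=1, LF[6]=C('j')+1=8+1=9
L[7]='b': occ=1, LF[7]=C('b')+1=2+1=3
L[8]='h': occ=0, LF[8]=C('h')+0=7+0=7
L[9]='e': occ=0, LF[9]=C('e')+0=5+0=5

Answer: 4 8 6 2 1 0 9 3 7 5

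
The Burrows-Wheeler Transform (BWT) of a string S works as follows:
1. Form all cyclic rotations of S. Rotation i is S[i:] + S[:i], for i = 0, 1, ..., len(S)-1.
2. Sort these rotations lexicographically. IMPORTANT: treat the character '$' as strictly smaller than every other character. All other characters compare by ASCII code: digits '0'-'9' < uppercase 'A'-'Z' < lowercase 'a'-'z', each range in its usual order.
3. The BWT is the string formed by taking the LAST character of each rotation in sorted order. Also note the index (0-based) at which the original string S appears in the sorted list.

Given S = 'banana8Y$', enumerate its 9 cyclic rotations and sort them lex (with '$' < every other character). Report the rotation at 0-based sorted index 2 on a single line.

Answer: Y$banana8

Derivation:
All 9 rotations (rotation i = S[i:]+S[:i]):
  rot[0] = banana8Y$
  rot[1] = anana8Y$b
  rot[2] = nana8Y$ba
  rot[3] = ana8Y$ban
  rot[4] = na8Y$bana
  rot[5] = a8Y$banan
  rot[6] = 8Y$banana
  rot[7] = Y$banana8
  rot[8] = $banana8Y
Sorted (with $ < everything):
  sorted[0] = $banana8Y
  sorted[1] = 8Y$banana
  sorted[2] = Y$banana8
  sorted[3] = a8Y$banan
  sorted[4] = ana8Y$ban
  sorted[5] = anana8Y$b
  sorted[6] = banana8Y$
  sorted[7] = na8Y$bana
  sorted[8] = nana8Y$ba
sorted[2] = Y$banana8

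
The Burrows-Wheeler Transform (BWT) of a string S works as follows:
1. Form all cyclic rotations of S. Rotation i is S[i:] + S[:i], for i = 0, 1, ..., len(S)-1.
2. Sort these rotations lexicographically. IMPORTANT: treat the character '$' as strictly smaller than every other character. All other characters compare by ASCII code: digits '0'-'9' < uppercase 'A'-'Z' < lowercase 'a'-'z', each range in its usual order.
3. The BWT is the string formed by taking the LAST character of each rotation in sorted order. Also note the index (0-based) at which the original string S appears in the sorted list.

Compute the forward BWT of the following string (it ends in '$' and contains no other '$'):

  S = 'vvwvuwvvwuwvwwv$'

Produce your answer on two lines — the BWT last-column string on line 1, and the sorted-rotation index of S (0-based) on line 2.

Answer: vvwwww$vvwvwvuuv
6

Derivation:
All 16 rotations (rotation i = S[i:]+S[:i]):
  rot[0] = vvwvuwvvwuwvwwv$
  rot[1] = vwvuwvvwuwvwwv$v
  rot[2] = wvuwvvwuwvwwv$vv
  rot[3] = vuwvvwuwvwwv$vvw
  rot[4] = uwvvwuwvwwv$vvwv
  rot[5] = wvvwuwvwwv$vvwvu
  rot[6] = vvwuwvwwv$vvwvuw
  rot[7] = vwuwvwwv$vvwvuwv
  rot[8] = wuwvwwv$vvwvuwvv
  rot[9] = uwvwwv$vvwvuwvvw
  rot[10] = wvwwv$vvwvuwvvwu
  rot[11] = vwwv$vvwvuwvvwuw
  rot[12] = wwv$vvwvuwvvwuwv
  rot[13] = wv$vvwvuwvvwuwvw
  rot[14] = v$vvwvuwvvwuwvww
  rot[15] = $vvwvuwvvwuwvwwv
Sorted (with $ < everything):
  sorted[0] = $vvwvuwvvwuwvwwv  (last char: 'v')
  sorted[1] = uwvvwuwvwwv$vvwv  (last char: 'v')
  sorted[2] = uwvwwv$vvwvuwvvw  (last char: 'w')
  sorted[3] = v$vvwvuwvvwuwvww  (last char: 'w')
  sorted[4] = vuwvvwuwvwwv$vvw  (last char: 'w')
  sorted[5] = vvwuwvwwv$vvwvuw  (last char: 'w')
  sorted[6] = vvwvuwvvwuwvwwv$  (last char: '$')
  sorted[7] = vwuwvwwv$vvwvuwv  (last char: 'v')
  sorted[8] = vwvuwvvwuwvwwv$v  (last char: 'v')
  sorted[9] = vwwv$vvwvuwvvwuw  (last char: 'w')
  sorted[10] = wuwvwwv$vvwvuwvv  (last char: 'v')
  sorted[11] = wv$vvwvuwvvwuwvw  (last char: 'w')
  sorted[12] = wvuwvvwuwvwwv$vv  (last char: 'v')
  sorted[13] = wvvwuwvwwv$vvwvu  (last char: 'u')
  sorted[14] = wvwwv$vvwvuwvvwu  (last char: 'u')
  sorted[15] = wwv$vvwvuwvvwuwv  (last char: 'v')
Last column: vvwwww$vvwvwvuuv
Original string S is at sorted index 6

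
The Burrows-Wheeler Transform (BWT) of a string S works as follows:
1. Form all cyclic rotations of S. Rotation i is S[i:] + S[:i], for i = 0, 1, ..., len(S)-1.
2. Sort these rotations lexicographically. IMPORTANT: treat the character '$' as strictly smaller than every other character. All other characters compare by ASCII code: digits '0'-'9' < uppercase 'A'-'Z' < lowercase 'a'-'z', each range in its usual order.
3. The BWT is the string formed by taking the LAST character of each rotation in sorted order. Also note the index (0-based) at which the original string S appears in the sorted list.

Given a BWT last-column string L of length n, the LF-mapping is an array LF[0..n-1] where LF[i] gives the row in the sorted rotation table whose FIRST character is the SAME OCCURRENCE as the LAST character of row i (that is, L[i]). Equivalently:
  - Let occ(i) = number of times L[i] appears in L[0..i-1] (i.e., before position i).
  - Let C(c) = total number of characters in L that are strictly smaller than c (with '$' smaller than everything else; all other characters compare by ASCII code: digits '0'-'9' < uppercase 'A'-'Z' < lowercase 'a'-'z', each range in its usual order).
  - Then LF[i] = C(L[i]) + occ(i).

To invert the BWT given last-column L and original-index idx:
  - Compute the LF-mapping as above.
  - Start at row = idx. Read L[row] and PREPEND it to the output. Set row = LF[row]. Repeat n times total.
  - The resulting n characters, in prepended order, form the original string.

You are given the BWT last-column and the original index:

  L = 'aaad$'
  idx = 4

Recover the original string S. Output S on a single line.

Answer: daaa$

Derivation:
LF mapping: 1 2 3 4 0
Walk LF starting at row 4, prepending L[row]:
  step 1: row=4, L[4]='$', prepend. Next row=LF[4]=0
  step 2: row=0, L[0]='a', prepend. Next row=LF[0]=1
  step 3: row=1, L[1]='a', prepend. Next row=LF[1]=2
  step 4: row=2, L[2]='a', prepend. Next row=LF[2]=3
  step 5: row=3, L[3]='d', prepend. Next row=LF[3]=4
Reversed output: daaa$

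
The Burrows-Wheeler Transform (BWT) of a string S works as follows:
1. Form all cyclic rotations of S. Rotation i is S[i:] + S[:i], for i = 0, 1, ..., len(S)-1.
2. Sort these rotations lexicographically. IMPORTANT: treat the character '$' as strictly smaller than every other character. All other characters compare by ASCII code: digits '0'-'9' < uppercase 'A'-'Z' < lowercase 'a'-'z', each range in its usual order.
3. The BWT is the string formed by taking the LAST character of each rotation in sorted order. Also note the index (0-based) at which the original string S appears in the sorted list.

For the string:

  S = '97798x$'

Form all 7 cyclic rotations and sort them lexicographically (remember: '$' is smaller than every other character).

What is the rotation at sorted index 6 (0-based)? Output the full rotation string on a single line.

All 7 rotations (rotation i = S[i:]+S[:i]):
  rot[0] = 97798x$
  rot[1] = 7798x$9
  rot[2] = 798x$97
  rot[3] = 98x$977
  rot[4] = 8x$9779
  rot[5] = x$97798
  rot[6] = $97798x
Sorted (with $ < everything):
  sorted[0] = $97798x
  sorted[1] = 7798x$9
  sorted[2] = 798x$97
  sorted[3] = 8x$9779
  sorted[4] = 97798x$
  sorted[5] = 98x$977
  sorted[6] = x$97798
sorted[6] = x$97798

Answer: x$97798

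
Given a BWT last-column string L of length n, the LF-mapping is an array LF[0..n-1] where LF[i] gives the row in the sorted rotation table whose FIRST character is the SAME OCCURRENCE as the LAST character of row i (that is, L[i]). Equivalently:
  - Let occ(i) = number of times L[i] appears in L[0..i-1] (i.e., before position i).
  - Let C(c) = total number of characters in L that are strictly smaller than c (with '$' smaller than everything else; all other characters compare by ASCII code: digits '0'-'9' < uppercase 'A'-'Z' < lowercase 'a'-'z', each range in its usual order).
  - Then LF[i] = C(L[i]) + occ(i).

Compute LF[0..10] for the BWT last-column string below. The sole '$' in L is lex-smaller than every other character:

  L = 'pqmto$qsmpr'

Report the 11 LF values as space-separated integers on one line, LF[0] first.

Answer: 4 6 1 10 3 0 7 9 2 5 8

Derivation:
Char counts: '$':1, 'm':2, 'o':1, 'p':2, 'q':2, 'r':1, 's':1, 't':1
C (first-col start): C('$')=0, C('m')=1, C('o')=3, C('p')=4, C('q')=6, C('r')=8, C('s')=9, C('t')=10
L[0]='p': occ=0, LF[0]=C('p')+0=4+0=4
L[1]='q': occ=0, LF[1]=C('q')+0=6+0=6
L[2]='m': occ=0, LF[2]=C('m')+0=1+0=1
L[3]='t': occ=0, LF[3]=C('t')+0=10+0=10
L[4]='o': occ=0, LF[4]=C('o')+0=3+0=3
L[5]='$': occ=0, LF[5]=C('$')+0=0+0=0
L[6]='q': occ=1, LF[6]=C('q')+1=6+1=7
L[7]='s': occ=0, LF[7]=C('s')+0=9+0=9
L[8]='m': occ=1, LF[8]=C('m')+1=1+1=2
L[9]='p': occ=1, LF[9]=C('p')+1=4+1=5
L[10]='r': occ=0, LF[10]=C('r')+0=8+0=8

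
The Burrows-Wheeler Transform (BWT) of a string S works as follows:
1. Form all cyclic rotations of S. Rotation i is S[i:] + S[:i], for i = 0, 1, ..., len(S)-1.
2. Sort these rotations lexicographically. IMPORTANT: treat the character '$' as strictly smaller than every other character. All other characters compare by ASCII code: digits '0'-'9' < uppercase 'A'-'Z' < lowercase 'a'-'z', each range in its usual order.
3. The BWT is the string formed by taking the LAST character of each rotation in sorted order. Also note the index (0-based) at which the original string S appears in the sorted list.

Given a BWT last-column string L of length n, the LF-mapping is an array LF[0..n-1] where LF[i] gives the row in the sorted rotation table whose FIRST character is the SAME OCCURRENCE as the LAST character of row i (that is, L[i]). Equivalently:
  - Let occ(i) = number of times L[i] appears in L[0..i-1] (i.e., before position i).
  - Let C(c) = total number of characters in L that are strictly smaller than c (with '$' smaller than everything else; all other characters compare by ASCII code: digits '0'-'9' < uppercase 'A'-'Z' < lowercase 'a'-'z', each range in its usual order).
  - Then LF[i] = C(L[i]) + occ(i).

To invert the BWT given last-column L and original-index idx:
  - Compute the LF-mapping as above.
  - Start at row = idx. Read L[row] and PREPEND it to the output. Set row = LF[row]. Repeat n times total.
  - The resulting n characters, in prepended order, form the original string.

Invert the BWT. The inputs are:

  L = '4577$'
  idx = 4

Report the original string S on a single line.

Answer: 7754$

Derivation:
LF mapping: 1 2 3 4 0
Walk LF starting at row 4, prepending L[row]:
  step 1: row=4, L[4]='$', prepend. Next row=LF[4]=0
  step 2: row=0, L[0]='4', prepend. Next row=LF[0]=1
  step 3: row=1, L[1]='5', prepend. Next row=LF[1]=2
  step 4: row=2, L[2]='7', prepend. Next row=LF[2]=3
  step 5: row=3, L[3]='7', prepend. Next row=LF[3]=4
Reversed output: 7754$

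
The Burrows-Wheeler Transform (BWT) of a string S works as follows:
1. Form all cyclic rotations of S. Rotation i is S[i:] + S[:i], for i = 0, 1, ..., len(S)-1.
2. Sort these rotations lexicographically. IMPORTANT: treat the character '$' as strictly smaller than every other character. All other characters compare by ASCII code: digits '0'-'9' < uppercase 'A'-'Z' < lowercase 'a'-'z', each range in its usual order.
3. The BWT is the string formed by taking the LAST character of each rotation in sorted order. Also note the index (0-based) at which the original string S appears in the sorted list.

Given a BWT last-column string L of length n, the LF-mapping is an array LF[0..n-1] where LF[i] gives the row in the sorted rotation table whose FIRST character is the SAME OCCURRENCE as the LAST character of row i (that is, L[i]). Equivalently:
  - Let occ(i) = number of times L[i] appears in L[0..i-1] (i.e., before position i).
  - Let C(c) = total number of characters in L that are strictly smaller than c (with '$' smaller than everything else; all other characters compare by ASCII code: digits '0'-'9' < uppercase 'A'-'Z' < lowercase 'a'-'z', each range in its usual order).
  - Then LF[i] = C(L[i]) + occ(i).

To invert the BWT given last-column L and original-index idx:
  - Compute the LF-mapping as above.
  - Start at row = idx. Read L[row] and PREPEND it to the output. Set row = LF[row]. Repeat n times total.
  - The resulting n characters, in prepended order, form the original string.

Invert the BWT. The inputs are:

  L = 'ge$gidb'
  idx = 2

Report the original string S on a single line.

Answer: dgebig$

Derivation:
LF mapping: 4 3 0 5 6 2 1
Walk LF starting at row 2, prepending L[row]:
  step 1: row=2, L[2]='$', prepend. Next row=LF[2]=0
  step 2: row=0, L[0]='g', prepend. Next row=LF[0]=4
  step 3: row=4, L[4]='i', prepend. Next row=LF[4]=6
  step 4: row=6, L[6]='b', prepend. Next row=LF[6]=1
  step 5: row=1, L[1]='e', prepend. Next row=LF[1]=3
  step 6: row=3, L[3]='g', prepend. Next row=LF[3]=5
  step 7: row=5, L[5]='d', prepend. Next row=LF[5]=2
Reversed output: dgebig$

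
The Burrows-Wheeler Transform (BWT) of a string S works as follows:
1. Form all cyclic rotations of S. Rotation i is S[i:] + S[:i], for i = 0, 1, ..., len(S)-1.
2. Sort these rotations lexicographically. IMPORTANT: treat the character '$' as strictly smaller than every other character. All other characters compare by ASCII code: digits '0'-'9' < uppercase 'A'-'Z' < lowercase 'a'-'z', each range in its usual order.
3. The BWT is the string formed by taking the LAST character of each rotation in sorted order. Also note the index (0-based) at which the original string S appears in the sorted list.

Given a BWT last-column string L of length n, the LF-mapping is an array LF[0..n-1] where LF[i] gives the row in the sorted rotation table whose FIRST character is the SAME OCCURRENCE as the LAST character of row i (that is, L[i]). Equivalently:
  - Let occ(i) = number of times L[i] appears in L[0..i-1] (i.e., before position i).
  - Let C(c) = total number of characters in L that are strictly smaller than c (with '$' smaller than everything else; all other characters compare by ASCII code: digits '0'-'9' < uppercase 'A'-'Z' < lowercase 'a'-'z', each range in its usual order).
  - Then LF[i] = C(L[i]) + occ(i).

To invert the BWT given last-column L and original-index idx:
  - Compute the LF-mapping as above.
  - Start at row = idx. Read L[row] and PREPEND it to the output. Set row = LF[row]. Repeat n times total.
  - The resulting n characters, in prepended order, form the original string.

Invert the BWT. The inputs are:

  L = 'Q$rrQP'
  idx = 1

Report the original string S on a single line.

LF mapping: 2 0 4 5 3 1
Walk LF starting at row 1, prepending L[row]:
  step 1: row=1, L[1]='$', prepend. Next row=LF[1]=0
  step 2: row=0, L[0]='Q', prepend. Next row=LF[0]=2
  step 3: row=2, L[2]='r', prepend. Next row=LF[2]=4
  step 4: row=4, L[4]='Q', prepend. Next row=LF[4]=3
  step 5: row=3, L[3]='r', prepend. Next row=LF[3]=5
  step 6: row=5, L[5]='P', prepend. Next row=LF[5]=1
Reversed output: PrQrQ$

Answer: PrQrQ$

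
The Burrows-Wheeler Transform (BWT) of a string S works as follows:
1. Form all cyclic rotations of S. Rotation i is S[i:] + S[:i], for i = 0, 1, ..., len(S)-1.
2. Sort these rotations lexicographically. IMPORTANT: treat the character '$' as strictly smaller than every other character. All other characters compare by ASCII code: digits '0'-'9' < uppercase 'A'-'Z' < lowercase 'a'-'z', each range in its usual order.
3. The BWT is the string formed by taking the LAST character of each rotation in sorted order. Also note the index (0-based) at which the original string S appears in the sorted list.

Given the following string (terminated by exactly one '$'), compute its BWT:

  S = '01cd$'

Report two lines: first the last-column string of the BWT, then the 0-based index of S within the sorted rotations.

Answer: d$01c
1

Derivation:
All 5 rotations (rotation i = S[i:]+S[:i]):
  rot[0] = 01cd$
  rot[1] = 1cd$0
  rot[2] = cd$01
  rot[3] = d$01c
  rot[4] = $01cd
Sorted (with $ < everything):
  sorted[0] = $01cd  (last char: 'd')
  sorted[1] = 01cd$  (last char: '$')
  sorted[2] = 1cd$0  (last char: '0')
  sorted[3] = cd$01  (last char: '1')
  sorted[4] = d$01c  (last char: 'c')
Last column: d$01c
Original string S is at sorted index 1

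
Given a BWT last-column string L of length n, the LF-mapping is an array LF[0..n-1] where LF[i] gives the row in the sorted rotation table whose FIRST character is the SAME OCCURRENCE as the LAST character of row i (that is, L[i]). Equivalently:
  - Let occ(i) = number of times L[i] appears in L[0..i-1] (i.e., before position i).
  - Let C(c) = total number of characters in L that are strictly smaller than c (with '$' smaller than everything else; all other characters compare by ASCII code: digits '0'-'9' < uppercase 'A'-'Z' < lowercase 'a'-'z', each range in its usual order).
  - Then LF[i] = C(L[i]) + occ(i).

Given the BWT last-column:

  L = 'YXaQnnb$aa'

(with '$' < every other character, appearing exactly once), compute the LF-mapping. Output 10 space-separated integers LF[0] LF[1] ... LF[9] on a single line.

Char counts: '$':1, 'Q':1, 'X':1, 'Y':1, 'a':3, 'b':1, 'n':2
C (first-col start): C('$')=0, C('Q')=1, C('X')=2, C('Y')=3, C('a')=4, C('b')=7, C('n')=8
L[0]='Y': occ=0, LF[0]=C('Y')+0=3+0=3
L[1]='X': occ=0, LF[1]=C('X')+0=2+0=2
L[2]='a': occ=0, LF[2]=C('a')+0=4+0=4
L[3]='Q': occ=0, LF[3]=C('Q')+0=1+0=1
L[4]='n': occ=0, LF[4]=C('n')+0=8+0=8
L[5]='n': occ=1, LF[5]=C('n')+1=8+1=9
L[6]='b': occ=0, LF[6]=C('b')+0=7+0=7
L[7]='$': occ=0, LF[7]=C('$')+0=0+0=0
L[8]='a': occ=1, LF[8]=C('a')+1=4+1=5
L[9]='a': occ=2, LF[9]=C('a')+2=4+2=6

Answer: 3 2 4 1 8 9 7 0 5 6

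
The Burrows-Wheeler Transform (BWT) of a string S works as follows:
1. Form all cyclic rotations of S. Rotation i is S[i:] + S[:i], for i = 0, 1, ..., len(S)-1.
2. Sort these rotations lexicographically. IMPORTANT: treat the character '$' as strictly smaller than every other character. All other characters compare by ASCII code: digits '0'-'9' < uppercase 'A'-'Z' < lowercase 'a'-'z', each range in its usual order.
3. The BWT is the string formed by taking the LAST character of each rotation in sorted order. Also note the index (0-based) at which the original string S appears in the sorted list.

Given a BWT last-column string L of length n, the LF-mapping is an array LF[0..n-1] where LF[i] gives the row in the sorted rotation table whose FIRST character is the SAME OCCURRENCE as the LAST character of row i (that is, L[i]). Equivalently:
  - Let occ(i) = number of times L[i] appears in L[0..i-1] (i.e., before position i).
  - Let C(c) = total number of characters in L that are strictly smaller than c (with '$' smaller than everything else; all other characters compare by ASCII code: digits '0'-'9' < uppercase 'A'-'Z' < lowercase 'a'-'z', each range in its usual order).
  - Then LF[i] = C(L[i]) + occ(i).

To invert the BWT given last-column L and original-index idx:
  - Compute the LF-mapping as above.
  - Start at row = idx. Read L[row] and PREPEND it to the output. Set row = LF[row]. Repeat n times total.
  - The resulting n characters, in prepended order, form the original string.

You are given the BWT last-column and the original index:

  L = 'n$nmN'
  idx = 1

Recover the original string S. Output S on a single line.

LF mapping: 3 0 4 2 1
Walk LF starting at row 1, prepending L[row]:
  step 1: row=1, L[1]='$', prepend. Next row=LF[1]=0
  step 2: row=0, L[0]='n', prepend. Next row=LF[0]=3
  step 3: row=3, L[3]='m', prepend. Next row=LF[3]=2
  step 4: row=2, L[2]='n', prepend. Next row=LF[2]=4
  step 5: row=4, L[4]='N', prepend. Next row=LF[4]=1
Reversed output: Nnmn$

Answer: Nnmn$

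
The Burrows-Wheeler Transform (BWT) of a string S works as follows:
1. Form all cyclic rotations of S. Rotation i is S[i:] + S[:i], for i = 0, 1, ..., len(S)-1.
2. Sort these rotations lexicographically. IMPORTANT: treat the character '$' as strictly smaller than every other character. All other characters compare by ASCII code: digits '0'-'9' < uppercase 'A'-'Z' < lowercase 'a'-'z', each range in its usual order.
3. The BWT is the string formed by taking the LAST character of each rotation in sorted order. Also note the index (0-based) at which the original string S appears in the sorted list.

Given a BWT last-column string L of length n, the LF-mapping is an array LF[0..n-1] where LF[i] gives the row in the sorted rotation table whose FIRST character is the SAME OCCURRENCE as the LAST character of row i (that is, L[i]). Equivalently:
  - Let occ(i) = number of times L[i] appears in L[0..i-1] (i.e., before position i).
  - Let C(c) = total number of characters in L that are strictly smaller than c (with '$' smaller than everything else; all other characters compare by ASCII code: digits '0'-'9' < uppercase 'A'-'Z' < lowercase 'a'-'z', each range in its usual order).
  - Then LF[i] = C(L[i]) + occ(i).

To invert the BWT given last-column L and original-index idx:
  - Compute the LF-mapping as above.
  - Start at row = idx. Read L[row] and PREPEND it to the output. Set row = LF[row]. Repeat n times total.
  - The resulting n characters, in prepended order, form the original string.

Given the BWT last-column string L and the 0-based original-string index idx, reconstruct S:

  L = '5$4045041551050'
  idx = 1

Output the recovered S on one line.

LF mapping: 10 0 7 1 8 11 2 9 5 12 13 6 3 14 4
Walk LF starting at row 1, prepending L[row]:
  step 1: row=1, L[1]='$', prepend. Next row=LF[1]=0
  step 2: row=0, L[0]='5', prepend. Next row=LF[0]=10
  step 3: row=10, L[10]='5', prepend. Next row=LF[10]=13
  step 4: row=13, L[13]='5', prepend. Next row=LF[13]=14
  step 5: row=14, L[14]='0', prepend. Next row=LF[14]=4
  step 6: row=4, L[4]='4', prepend. Next row=LF[4]=8
  step 7: row=8, L[8]='1', prepend. Next row=LF[8]=5
  step 8: row=5, L[5]='5', prepend. Next row=LF[5]=11
  step 9: row=11, L[11]='1', prepend. Next row=LF[11]=6
  step 10: row=6, L[6]='0', prepend. Next row=LF[6]=2
  step 11: row=2, L[2]='4', prepend. Next row=LF[2]=7
  step 12: row=7, L[7]='4', prepend. Next row=LF[7]=9
  step 13: row=9, L[9]='5', prepend. Next row=LF[9]=12
  step 14: row=12, L[12]='0', prepend. Next row=LF[12]=3
  step 15: row=3, L[3]='0', prepend. Next row=LF[3]=1
Reversed output: 00544015140555$

Answer: 00544015140555$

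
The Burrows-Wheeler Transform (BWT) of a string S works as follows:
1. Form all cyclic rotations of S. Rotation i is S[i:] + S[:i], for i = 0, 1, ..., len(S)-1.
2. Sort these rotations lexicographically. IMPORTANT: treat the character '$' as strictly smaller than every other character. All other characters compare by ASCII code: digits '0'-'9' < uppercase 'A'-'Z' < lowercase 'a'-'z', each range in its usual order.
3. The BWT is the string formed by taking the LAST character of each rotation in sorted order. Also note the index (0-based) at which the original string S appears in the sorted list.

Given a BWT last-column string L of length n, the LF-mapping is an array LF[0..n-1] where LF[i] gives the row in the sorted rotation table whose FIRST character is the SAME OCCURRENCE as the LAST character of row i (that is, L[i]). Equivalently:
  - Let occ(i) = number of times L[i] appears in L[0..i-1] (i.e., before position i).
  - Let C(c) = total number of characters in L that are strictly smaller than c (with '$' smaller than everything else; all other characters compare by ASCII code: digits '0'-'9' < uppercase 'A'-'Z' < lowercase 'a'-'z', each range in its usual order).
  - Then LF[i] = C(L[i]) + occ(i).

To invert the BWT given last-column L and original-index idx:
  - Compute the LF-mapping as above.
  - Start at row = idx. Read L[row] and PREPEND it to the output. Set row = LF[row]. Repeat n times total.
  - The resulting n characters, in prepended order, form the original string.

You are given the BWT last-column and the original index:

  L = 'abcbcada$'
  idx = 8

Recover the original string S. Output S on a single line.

LF mapping: 1 4 6 5 7 2 8 3 0
Walk LF starting at row 8, prepending L[row]:
  step 1: row=8, L[8]='$', prepend. Next row=LF[8]=0
  step 2: row=0, L[0]='a', prepend. Next row=LF[0]=1
  step 3: row=1, L[1]='b', prepend. Next row=LF[1]=4
  step 4: row=4, L[4]='c', prepend. Next row=LF[4]=7
  step 5: row=7, L[7]='a', prepend. Next row=LF[7]=3
  step 6: row=3, L[3]='b', prepend. Next row=LF[3]=5
  step 7: row=5, L[5]='a', prepend. Next row=LF[5]=2
  step 8: row=2, L[2]='c', prepend. Next row=LF[2]=6
  step 9: row=6, L[6]='d', prepend. Next row=LF[6]=8
Reversed output: dcabacba$

Answer: dcabacba$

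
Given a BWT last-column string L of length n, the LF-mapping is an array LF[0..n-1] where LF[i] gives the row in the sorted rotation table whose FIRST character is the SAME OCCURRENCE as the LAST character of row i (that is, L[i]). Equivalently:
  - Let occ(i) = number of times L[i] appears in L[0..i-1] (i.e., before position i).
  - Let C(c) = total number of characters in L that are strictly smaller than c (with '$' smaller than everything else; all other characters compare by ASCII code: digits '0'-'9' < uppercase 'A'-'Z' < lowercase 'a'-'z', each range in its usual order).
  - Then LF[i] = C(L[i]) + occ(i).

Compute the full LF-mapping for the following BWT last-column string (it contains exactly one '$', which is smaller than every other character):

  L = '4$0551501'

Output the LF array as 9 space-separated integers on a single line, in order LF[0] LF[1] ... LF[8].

Char counts: '$':1, '0':2, '1':2, '4':1, '5':3
C (first-col start): C('$')=0, C('0')=1, C('1')=3, C('4')=5, C('5')=6
L[0]='4': occ=0, LF[0]=C('4')+0=5+0=5
L[1]='$': occ=0, LF[1]=C('$')+0=0+0=0
L[2]='0': occ=0, LF[2]=C('0')+0=1+0=1
L[3]='5': occ=0, LF[3]=C('5')+0=6+0=6
L[4]='5': occ=1, LF[4]=C('5')+1=6+1=7
L[5]='1': occ=0, LF[5]=C('1')+0=3+0=3
L[6]='5': occ=2, LF[6]=C('5')+2=6+2=8
L[7]='0': occ=1, LF[7]=C('0')+1=1+1=2
L[8]='1': occ=1, LF[8]=C('1')+1=3+1=4

Answer: 5 0 1 6 7 3 8 2 4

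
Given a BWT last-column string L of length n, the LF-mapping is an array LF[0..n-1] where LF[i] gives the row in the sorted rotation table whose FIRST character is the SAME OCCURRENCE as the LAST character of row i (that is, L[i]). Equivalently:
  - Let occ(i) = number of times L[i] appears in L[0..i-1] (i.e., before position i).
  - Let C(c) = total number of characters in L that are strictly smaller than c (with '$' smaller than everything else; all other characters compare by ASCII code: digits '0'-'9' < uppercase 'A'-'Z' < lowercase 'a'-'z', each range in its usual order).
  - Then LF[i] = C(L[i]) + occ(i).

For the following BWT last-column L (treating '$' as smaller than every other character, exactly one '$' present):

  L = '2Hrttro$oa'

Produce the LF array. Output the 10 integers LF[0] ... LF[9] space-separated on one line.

Char counts: '$':1, '2':1, 'H':1, 'a':1, 'o':2, 'r':2, 't':2
C (first-col start): C('$')=0, C('2')=1, C('H')=2, C('a')=3, C('o')=4, C('r')=6, C('t')=8
L[0]='2': occ=0, LF[0]=C('2')+0=1+0=1
L[1]='H': occ=0, LF[1]=C('H')+0=2+0=2
L[2]='r': occ=0, LF[2]=C('r')+0=6+0=6
L[3]='t': occ=0, LF[3]=C('t')+0=8+0=8
L[4]='t': occ=1, LF[4]=C('t')+1=8+1=9
L[5]='r': occ=1, LF[5]=C('r')+1=6+1=7
L[6]='o': occ=0, LF[6]=C('o')+0=4+0=4
L[7]='$': occ=0, LF[7]=C('$')+0=0+0=0
L[8]='o': occ=1, LF[8]=C('o')+1=4+1=5
L[9]='a': occ=0, LF[9]=C('a')+0=3+0=3

Answer: 1 2 6 8 9 7 4 0 5 3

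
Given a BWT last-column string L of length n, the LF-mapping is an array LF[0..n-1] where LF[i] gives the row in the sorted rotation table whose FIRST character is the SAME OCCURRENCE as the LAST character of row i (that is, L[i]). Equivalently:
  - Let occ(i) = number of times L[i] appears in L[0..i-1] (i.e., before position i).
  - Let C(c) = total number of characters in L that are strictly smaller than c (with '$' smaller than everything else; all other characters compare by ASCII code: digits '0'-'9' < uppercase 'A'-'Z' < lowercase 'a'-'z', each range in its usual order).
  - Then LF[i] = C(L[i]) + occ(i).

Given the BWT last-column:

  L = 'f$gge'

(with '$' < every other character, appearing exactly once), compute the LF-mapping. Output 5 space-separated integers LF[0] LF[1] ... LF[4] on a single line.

Answer: 2 0 3 4 1

Derivation:
Char counts: '$':1, 'e':1, 'f':1, 'g':2
C (first-col start): C('$')=0, C('e')=1, C('f')=2, C('g')=3
L[0]='f': occ=0, LF[0]=C('f')+0=2+0=2
L[1]='$': occ=0, LF[1]=C('$')+0=0+0=0
L[2]='g': occ=0, LF[2]=C('g')+0=3+0=3
L[3]='g': occ=1, LF[3]=C('g')+1=3+1=4
L[4]='e': occ=0, LF[4]=C('e')+0=1+0=1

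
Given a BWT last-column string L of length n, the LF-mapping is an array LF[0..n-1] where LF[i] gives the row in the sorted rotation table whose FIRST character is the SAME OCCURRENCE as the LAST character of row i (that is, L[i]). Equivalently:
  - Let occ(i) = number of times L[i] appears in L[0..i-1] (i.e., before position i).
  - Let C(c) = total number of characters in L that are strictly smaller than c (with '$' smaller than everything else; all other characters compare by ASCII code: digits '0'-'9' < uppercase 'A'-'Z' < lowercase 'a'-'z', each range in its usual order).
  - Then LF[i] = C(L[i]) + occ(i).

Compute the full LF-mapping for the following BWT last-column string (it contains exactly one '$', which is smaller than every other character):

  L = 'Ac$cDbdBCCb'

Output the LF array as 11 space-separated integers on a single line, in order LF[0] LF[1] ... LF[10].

Answer: 1 8 0 9 5 6 10 2 3 4 7

Derivation:
Char counts: '$':1, 'A':1, 'B':1, 'C':2, 'D':1, 'b':2, 'c':2, 'd':1
C (first-col start): C('$')=0, C('A')=1, C('B')=2, C('C')=3, C('D')=5, C('b')=6, C('c')=8, C('d')=10
L[0]='A': occ=0, LF[0]=C('A')+0=1+0=1
L[1]='c': occ=0, LF[1]=C('c')+0=8+0=8
L[2]='$': occ=0, LF[2]=C('$')+0=0+0=0
L[3]='c': occ=1, LF[3]=C('c')+1=8+1=9
L[4]='D': occ=0, LF[4]=C('D')+0=5+0=5
L[5]='b': occ=0, LF[5]=C('b')+0=6+0=6
L[6]='d': occ=0, LF[6]=C('d')+0=10+0=10
L[7]='B': occ=0, LF[7]=C('B')+0=2+0=2
L[8]='C': occ=0, LF[8]=C('C')+0=3+0=3
L[9]='C': occ=1, LF[9]=C('C')+1=3+1=4
L[10]='b': occ=1, LF[10]=C('b')+1=6+1=7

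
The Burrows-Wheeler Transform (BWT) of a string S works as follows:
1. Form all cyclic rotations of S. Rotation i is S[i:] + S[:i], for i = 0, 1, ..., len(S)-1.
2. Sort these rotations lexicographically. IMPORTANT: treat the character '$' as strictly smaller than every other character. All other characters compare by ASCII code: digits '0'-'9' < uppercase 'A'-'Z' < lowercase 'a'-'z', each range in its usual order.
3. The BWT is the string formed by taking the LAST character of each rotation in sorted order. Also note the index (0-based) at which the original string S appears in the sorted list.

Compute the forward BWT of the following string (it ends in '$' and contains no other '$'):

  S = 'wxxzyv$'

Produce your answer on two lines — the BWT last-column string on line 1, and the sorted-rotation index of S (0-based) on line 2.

Answer: vy$wxzx
2

Derivation:
All 7 rotations (rotation i = S[i:]+S[:i]):
  rot[0] = wxxzyv$
  rot[1] = xxzyv$w
  rot[2] = xzyv$wx
  rot[3] = zyv$wxx
  rot[4] = yv$wxxz
  rot[5] = v$wxxzy
  rot[6] = $wxxzyv
Sorted (with $ < everything):
  sorted[0] = $wxxzyv  (last char: 'v')
  sorted[1] = v$wxxzy  (last char: 'y')
  sorted[2] = wxxzyv$  (last char: '$')
  sorted[3] = xxzyv$w  (last char: 'w')
  sorted[4] = xzyv$wx  (last char: 'x')
  sorted[5] = yv$wxxz  (last char: 'z')
  sorted[6] = zyv$wxx  (last char: 'x')
Last column: vy$wxzx
Original string S is at sorted index 2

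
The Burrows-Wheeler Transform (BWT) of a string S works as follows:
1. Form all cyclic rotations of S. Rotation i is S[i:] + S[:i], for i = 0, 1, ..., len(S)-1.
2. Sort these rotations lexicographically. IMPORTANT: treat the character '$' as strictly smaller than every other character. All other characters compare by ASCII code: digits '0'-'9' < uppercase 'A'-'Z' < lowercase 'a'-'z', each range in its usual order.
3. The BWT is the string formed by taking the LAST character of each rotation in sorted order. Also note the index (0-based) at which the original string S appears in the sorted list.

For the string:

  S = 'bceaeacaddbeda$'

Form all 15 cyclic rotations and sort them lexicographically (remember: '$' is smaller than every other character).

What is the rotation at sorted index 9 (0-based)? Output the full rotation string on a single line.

Answer: da$bceaeacaddbe

Derivation:
All 15 rotations (rotation i = S[i:]+S[:i]):
  rot[0] = bceaeacaddbeda$
  rot[1] = ceaeacaddbeda$b
  rot[2] = eaeacaddbeda$bc
  rot[3] = aeacaddbeda$bce
  rot[4] = eacaddbeda$bcea
  rot[5] = acaddbeda$bceae
  rot[6] = caddbeda$bceaea
  rot[7] = addbeda$bceaeac
  rot[8] = ddbeda$bceaeaca
  rot[9] = dbeda$bceaeacad
  rot[10] = beda$bceaeacadd
  rot[11] = eda$bceaeacaddb
  rot[12] = da$bceaeacaddbe
  rot[13] = a$bceaeacaddbed
  rot[14] = $bceaeacaddbeda
Sorted (with $ < everything):
  sorted[0] = $bceaeacaddbeda
  sorted[1] = a$bceaeacaddbed
  sorted[2] = acaddbeda$bceae
  sorted[3] = addbeda$bceaeac
  sorted[4] = aeacaddbeda$bce
  sorted[5] = bceaeacaddbeda$
  sorted[6] = beda$bceaeacadd
  sorted[7] = caddbeda$bceaea
  sorted[8] = ceaeacaddbeda$b
  sorted[9] = da$bceaeacaddbe
  sorted[10] = dbeda$bceaeacad
  sorted[11] = ddbeda$bceaeaca
  sorted[12] = eacaddbeda$bcea
  sorted[13] = eaeacaddbeda$bc
  sorted[14] = eda$bceaeacaddb
sorted[9] = da$bceaeacaddbe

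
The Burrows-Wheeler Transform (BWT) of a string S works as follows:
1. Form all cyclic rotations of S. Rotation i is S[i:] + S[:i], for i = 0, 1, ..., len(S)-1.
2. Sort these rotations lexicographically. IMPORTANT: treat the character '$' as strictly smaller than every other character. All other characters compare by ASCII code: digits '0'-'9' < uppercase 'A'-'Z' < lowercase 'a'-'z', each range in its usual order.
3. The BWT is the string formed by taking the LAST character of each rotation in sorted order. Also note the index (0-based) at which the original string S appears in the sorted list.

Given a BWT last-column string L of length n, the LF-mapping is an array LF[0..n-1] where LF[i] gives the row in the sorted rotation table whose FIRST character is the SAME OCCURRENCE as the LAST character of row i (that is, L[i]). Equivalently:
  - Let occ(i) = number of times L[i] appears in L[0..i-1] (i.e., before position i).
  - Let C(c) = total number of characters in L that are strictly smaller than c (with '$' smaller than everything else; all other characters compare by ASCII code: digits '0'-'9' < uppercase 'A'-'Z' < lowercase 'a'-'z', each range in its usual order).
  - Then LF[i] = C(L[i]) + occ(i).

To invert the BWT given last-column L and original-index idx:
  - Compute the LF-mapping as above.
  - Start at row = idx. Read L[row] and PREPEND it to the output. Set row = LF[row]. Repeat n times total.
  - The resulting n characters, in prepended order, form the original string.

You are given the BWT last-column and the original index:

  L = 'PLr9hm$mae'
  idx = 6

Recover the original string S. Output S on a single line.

Answer: hammerL9P$

Derivation:
LF mapping: 3 2 9 1 6 7 0 8 4 5
Walk LF starting at row 6, prepending L[row]:
  step 1: row=6, L[6]='$', prepend. Next row=LF[6]=0
  step 2: row=0, L[0]='P', prepend. Next row=LF[0]=3
  step 3: row=3, L[3]='9', prepend. Next row=LF[3]=1
  step 4: row=1, L[1]='L', prepend. Next row=LF[1]=2
  step 5: row=2, L[2]='r', prepend. Next row=LF[2]=9
  step 6: row=9, L[9]='e', prepend. Next row=LF[9]=5
  step 7: row=5, L[5]='m', prepend. Next row=LF[5]=7
  step 8: row=7, L[7]='m', prepend. Next row=LF[7]=8
  step 9: row=8, L[8]='a', prepend. Next row=LF[8]=4
  step 10: row=4, L[4]='h', prepend. Next row=LF[4]=6
Reversed output: hammerL9P$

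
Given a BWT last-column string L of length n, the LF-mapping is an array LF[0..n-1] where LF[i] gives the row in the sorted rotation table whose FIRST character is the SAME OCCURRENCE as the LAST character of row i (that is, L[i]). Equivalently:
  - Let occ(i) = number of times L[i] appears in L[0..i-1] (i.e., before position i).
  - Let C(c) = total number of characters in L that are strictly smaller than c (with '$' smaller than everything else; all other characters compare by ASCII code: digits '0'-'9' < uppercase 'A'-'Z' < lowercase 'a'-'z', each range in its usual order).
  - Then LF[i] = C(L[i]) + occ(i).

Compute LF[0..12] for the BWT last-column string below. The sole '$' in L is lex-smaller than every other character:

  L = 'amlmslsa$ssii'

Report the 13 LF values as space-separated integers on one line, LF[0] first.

Answer: 1 7 5 8 9 6 10 2 0 11 12 3 4

Derivation:
Char counts: '$':1, 'a':2, 'i':2, 'l':2, 'm':2, 's':4
C (first-col start): C('$')=0, C('a')=1, C('i')=3, C('l')=5, C('m')=7, C('s')=9
L[0]='a': occ=0, LF[0]=C('a')+0=1+0=1
L[1]='m': occ=0, LF[1]=C('m')+0=7+0=7
L[2]='l': occ=0, LF[2]=C('l')+0=5+0=5
L[3]='m': occ=1, LF[3]=C('m')+1=7+1=8
L[4]='s': occ=0, LF[4]=C('s')+0=9+0=9
L[5]='l': occ=1, LF[5]=C('l')+1=5+1=6
L[6]='s': occ=1, LF[6]=C('s')+1=9+1=10
L[7]='a': occ=1, LF[7]=C('a')+1=1+1=2
L[8]='$': occ=0, LF[8]=C('$')+0=0+0=0
L[9]='s': occ=2, LF[9]=C('s')+2=9+2=11
L[10]='s': occ=3, LF[10]=C('s')+3=9+3=12
L[11]='i': occ=0, LF[11]=C('i')+0=3+0=3
L[12]='i': occ=1, LF[12]=C('i')+1=3+1=4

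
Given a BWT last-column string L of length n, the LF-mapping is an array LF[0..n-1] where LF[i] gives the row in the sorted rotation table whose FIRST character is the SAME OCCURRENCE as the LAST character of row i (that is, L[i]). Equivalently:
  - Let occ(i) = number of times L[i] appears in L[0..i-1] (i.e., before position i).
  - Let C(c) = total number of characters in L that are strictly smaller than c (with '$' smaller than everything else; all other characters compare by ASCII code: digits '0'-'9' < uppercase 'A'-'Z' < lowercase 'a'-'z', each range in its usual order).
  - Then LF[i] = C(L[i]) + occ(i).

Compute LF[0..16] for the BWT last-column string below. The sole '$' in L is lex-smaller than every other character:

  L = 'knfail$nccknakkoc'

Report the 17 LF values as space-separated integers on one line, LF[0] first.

Answer: 8 13 6 1 7 12 0 14 3 4 9 15 2 10 11 16 5

Derivation:
Char counts: '$':1, 'a':2, 'c':3, 'f':1, 'i':1, 'k':4, 'l':1, 'n':3, 'o':1
C (first-col start): C('$')=0, C('a')=1, C('c')=3, C('f')=6, C('i')=7, C('k')=8, C('l')=12, C('n')=13, C('o')=16
L[0]='k': occ=0, LF[0]=C('k')+0=8+0=8
L[1]='n': occ=0, LF[1]=C('n')+0=13+0=13
L[2]='f': occ=0, LF[2]=C('f')+0=6+0=6
L[3]='a': occ=0, LF[3]=C('a')+0=1+0=1
L[4]='i': occ=0, LF[4]=C('i')+0=7+0=7
L[5]='l': occ=0, LF[5]=C('l')+0=12+0=12
L[6]='$': occ=0, LF[6]=C('$')+0=0+0=0
L[7]='n': occ=1, LF[7]=C('n')+1=13+1=14
L[8]='c': occ=0, LF[8]=C('c')+0=3+0=3
L[9]='c': occ=1, LF[9]=C('c')+1=3+1=4
L[10]='k': occ=1, LF[10]=C('k')+1=8+1=9
L[11]='n': occ=2, LF[11]=C('n')+2=13+2=15
L[12]='a': occ=1, LF[12]=C('a')+1=1+1=2
L[13]='k': occ=2, LF[13]=C('k')+2=8+2=10
L[14]='k': occ=3, LF[14]=C('k')+3=8+3=11
L[15]='o': occ=0, LF[15]=C('o')+0=16+0=16
L[16]='c': occ=2, LF[16]=C('c')+2=3+2=5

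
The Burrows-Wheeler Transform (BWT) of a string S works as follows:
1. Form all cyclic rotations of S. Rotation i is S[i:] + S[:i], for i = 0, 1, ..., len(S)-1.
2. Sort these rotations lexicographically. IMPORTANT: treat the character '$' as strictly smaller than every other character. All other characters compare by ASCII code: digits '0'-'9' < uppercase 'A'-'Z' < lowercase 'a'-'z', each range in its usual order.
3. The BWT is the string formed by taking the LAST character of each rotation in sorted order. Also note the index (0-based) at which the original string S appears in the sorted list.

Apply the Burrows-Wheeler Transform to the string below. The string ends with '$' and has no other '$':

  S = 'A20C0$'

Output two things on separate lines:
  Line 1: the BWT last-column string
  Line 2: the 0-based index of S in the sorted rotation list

All 6 rotations (rotation i = S[i:]+S[:i]):
  rot[0] = A20C0$
  rot[1] = 20C0$A
  rot[2] = 0C0$A2
  rot[3] = C0$A20
  rot[4] = 0$A20C
  rot[5] = $A20C0
Sorted (with $ < everything):
  sorted[0] = $A20C0  (last char: '0')
  sorted[1] = 0$A20C  (last char: 'C')
  sorted[2] = 0C0$A2  (last char: '2')
  sorted[3] = 20C0$A  (last char: 'A')
  sorted[4] = A20C0$  (last char: '$')
  sorted[5] = C0$A20  (last char: '0')
Last column: 0C2A$0
Original string S is at sorted index 4

Answer: 0C2A$0
4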